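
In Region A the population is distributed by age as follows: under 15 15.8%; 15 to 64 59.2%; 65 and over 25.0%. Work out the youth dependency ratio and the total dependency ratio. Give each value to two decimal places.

Youth dependency ratio = 15.8 / 59.2 × 100 = 26.69
Total dependency ratio = (15.8 + 25.0) / 59.2 × 100 = 40.8 / 59.2 × 100 = 68.92

Youth dependency ratio: 26.69
Total dependency ratio: 68.92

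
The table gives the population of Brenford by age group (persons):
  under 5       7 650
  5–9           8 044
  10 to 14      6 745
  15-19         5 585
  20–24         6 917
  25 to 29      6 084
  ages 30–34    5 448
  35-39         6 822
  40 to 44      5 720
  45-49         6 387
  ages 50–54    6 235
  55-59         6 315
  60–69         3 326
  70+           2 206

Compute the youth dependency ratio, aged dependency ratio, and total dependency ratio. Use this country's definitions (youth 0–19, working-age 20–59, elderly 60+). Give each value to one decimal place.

Youth dependency ratio: 56.1
Old-age dependency ratio: 11.1
Total dependency ratio: 67.2

0–19: 7 650 + 8 044 + 6 745 + 5 585 = 28 024
20–59: 6 917 + 6 084 + 5 448 + 6 822 + 5 720 + 6 387 + 6 235 + 6 315 = 49 928
60+: 3 326 + 2 206 = 5 532
Youth dependency ratio = 28 024 / 49 928 × 100 = 56.1
Old-age dependency ratio = 5 532 / 49 928 × 100 = 11.1
Total dependency ratio = (28 024 + 5 532) / 49 928 × 100 = 33 556 / 49 928 × 100 = 67.2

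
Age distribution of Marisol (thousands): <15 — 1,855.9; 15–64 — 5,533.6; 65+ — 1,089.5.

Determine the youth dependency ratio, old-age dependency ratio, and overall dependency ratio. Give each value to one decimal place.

Youth dependency ratio = 1,855.9 / 5,533.6 × 100 = 33.5
Old-age dependency ratio = 1,089.5 / 5,533.6 × 100 = 19.7
Total dependency ratio = (1,855.9 + 1,089.5) / 5,533.6 × 100 = 2,945.4 / 5,533.6 × 100 = 53.2

Youth dependency ratio: 33.5
Old-age dependency ratio: 19.7
Total dependency ratio: 53.2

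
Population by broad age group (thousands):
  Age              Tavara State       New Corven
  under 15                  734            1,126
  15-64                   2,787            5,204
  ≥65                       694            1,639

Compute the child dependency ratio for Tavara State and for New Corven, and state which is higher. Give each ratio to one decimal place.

Tavara State: 734 / 2,787 × 100 = 26.3
New Corven: 1,126 / 5,204 × 100 = 21.6

Tavara State: 26.3
New Corven: 21.6
Higher: Tavara State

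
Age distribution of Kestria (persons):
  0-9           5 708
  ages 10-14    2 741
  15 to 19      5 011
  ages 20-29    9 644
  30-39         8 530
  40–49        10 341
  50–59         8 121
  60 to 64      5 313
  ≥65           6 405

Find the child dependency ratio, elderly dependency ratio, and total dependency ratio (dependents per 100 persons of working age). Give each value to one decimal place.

0–14: 5 708 + 2 741 = 8 449
15–64: 5 011 + 9 644 + 8 530 + 10 341 + 8 121 + 5 313 = 46 960
65+: 6 405
Youth dependency ratio = 8 449 / 46 960 × 100 = 18.0
Old-age dependency ratio = 6 405 / 46 960 × 100 = 13.6
Total dependency ratio = (8 449 + 6 405) / 46 960 × 100 = 14 854 / 46 960 × 100 = 31.6

Youth dependency ratio: 18.0
Old-age dependency ratio: 13.6
Total dependency ratio: 31.6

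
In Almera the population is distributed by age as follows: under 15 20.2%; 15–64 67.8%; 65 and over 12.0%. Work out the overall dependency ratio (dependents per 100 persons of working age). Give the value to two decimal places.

Total dependency ratio: 47.49

Total dependency ratio = (20.2 + 12.0) / 67.8 × 100 = 32.2 / 67.8 × 100 = 47.49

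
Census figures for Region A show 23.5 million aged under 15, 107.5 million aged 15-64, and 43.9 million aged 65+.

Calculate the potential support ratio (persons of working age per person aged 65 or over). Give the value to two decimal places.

Potential support ratio: 2.45

Potential support ratio = 107.5 / 43.9 = 2.45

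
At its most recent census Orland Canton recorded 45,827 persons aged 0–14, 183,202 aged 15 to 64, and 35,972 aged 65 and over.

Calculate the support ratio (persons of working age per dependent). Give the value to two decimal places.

Support ratio = 183,202 / (45,827 + 35,972) = 183,202 / 81,799 = 2.24

Support ratio: 2.24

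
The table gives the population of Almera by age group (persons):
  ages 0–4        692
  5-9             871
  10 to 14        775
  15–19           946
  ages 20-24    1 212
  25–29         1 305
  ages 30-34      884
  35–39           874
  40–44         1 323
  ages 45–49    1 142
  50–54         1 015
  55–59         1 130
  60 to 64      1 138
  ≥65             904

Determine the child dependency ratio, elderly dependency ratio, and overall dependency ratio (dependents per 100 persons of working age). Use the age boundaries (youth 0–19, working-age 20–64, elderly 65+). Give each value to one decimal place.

Youth dependency ratio: 32.8
Old-age dependency ratio: 9.0
Total dependency ratio: 41.8

0–19: 692 + 871 + 775 + 946 = 3 284
20–64: 1 212 + 1 305 + 884 + 874 + 1 323 + 1 142 + 1 015 + 1 130 + 1 138 = 10 023
65+: 904
Youth dependency ratio = 3 284 / 10 023 × 100 = 32.8
Old-age dependency ratio = 904 / 10 023 × 100 = 9.0
Total dependency ratio = (3 284 + 904) / 10 023 × 100 = 4 188 / 10 023 × 100 = 41.8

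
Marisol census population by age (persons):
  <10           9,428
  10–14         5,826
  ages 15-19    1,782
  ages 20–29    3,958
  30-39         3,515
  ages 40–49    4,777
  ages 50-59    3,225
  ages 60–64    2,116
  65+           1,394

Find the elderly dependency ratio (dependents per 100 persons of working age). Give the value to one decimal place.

0–14: 9,428 + 5,826 = 15,254
15–64: 1,782 + 3,958 + 3,515 + 4,777 + 3,225 + 2,116 = 19,373
65+: 1,394
Old-age dependency ratio = 1,394 / 19,373 × 100 = 7.2

Old-age dependency ratio: 7.2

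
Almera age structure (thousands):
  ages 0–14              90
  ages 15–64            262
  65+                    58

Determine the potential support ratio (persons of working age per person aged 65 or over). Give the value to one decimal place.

Potential support ratio = 262 / 58 = 4.5

Potential support ratio: 4.5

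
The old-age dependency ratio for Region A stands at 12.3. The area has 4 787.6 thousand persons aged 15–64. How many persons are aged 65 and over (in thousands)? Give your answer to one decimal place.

Aged 65 and over: 588.9

Old-age dependency ratio = elderly / working-age × 100
12.3 = E / 4 787.6 × 100
⇒ 588.9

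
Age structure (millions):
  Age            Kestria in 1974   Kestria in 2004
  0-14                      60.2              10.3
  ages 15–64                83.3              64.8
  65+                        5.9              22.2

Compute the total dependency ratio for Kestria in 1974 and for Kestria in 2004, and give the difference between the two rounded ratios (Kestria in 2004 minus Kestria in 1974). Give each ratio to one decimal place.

Kestria in 1974: 79.4
Kestria in 2004: 50.2
Difference: -29.2

Kestria in 1974: (60.2 + 5.9) / 83.3 × 100 = 66.1 / 83.3 × 100 = 79.4
Kestria in 2004: (10.3 + 22.2) / 64.8 × 100 = 32.5 / 64.8 × 100 = 50.2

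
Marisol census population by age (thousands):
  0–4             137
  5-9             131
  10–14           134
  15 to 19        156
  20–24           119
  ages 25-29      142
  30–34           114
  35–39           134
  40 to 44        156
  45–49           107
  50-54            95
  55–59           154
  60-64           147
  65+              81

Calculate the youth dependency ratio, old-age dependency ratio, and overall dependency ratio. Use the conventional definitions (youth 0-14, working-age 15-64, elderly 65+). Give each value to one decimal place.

Youth dependency ratio: 30.4
Old-age dependency ratio: 6.1
Total dependency ratio: 36.5

0–14: 137 + 131 + 134 = 402
15–64: 156 + 119 + 142 + 114 + 134 + 156 + 107 + 95 + 154 + 147 = 1 324
65+: 81
Youth dependency ratio = 402 / 1 324 × 100 = 30.4
Old-age dependency ratio = 81 / 1 324 × 100 = 6.1
Total dependency ratio = (402 + 81) / 1 324 × 100 = 483 / 1 324 × 100 = 36.5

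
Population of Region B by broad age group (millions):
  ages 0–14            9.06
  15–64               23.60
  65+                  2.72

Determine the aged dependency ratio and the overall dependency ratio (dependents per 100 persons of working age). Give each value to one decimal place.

Old-age dependency ratio = 2.72 / 23.60 × 100 = 11.5
Total dependency ratio = (9.06 + 2.72) / 23.60 × 100 = 11.78 / 23.60 × 100 = 49.9

Old-age dependency ratio: 11.5
Total dependency ratio: 49.9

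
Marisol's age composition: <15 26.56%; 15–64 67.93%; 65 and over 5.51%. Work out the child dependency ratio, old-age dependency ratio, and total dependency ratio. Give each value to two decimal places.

Youth dependency ratio = 26.56 / 67.93 × 100 = 39.10
Old-age dependency ratio = 5.51 / 67.93 × 100 = 8.11
Total dependency ratio = (26.56 + 5.51) / 67.93 × 100 = 32.07 / 67.93 × 100 = 47.21

Youth dependency ratio: 39.10
Old-age dependency ratio: 8.11
Total dependency ratio: 47.21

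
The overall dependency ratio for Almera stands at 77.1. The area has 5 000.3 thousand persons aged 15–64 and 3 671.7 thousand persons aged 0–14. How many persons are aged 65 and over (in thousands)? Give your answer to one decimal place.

Total dependency ratio = (youth + elderly) / working-age × 100
77.1 = (3 671.7 + E) / 5 000.3 × 100
⇒ 183.5

Aged 65 and over: 183.5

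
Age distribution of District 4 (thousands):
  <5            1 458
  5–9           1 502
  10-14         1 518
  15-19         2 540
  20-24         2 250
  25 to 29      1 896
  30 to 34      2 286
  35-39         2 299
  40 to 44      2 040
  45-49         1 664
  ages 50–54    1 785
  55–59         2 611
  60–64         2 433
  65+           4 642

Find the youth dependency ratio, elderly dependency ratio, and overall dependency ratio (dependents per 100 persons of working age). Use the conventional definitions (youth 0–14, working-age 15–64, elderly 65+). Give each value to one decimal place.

Youth dependency ratio: 20.5
Old-age dependency ratio: 21.3
Total dependency ratio: 41.8

0–14: 1 458 + 1 502 + 1 518 = 4 478
15–64: 2 540 + 2 250 + 1 896 + 2 286 + 2 299 + 2 040 + 1 664 + 1 785 + 2 611 + 2 433 = 21 804
65+: 4 642
Youth dependency ratio = 4 478 / 21 804 × 100 = 20.5
Old-age dependency ratio = 4 642 / 21 804 × 100 = 21.3
Total dependency ratio = (4 478 + 4 642) / 21 804 × 100 = 9 120 / 21 804 × 100 = 41.8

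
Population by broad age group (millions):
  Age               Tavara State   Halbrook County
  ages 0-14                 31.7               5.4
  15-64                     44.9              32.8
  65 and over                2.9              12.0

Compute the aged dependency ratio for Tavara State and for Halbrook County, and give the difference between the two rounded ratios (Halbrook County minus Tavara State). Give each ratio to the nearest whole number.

Tavara State: 6
Halbrook County: 37
Difference: +31

Tavara State: 2.9 / 44.9 × 100 = 6
Halbrook County: 12.0 / 32.8 × 100 = 37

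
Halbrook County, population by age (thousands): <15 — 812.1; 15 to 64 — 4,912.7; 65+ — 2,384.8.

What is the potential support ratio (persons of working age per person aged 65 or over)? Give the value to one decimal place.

Potential support ratio: 2.1

Potential support ratio = 4,912.7 / 2,384.8 = 2.1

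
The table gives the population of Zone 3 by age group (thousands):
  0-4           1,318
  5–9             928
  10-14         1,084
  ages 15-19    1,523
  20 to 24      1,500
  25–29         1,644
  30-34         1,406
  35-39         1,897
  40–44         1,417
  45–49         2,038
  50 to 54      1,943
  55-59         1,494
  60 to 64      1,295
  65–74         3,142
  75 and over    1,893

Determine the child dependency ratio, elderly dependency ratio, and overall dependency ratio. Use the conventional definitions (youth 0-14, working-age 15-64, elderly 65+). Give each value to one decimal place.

Youth dependency ratio: 20.6
Old-age dependency ratio: 31.2
Total dependency ratio: 51.8

0–14: 1,318 + 928 + 1,084 = 3,330
15–64: 1,523 + 1,500 + 1,644 + 1,406 + 1,897 + 1,417 + 2,038 + 1,943 + 1,494 + 1,295 = 16,157
65+: 3,142 + 1,893 = 5,035
Youth dependency ratio = 3,330 / 16,157 × 100 = 20.6
Old-age dependency ratio = 5,035 / 16,157 × 100 = 31.2
Total dependency ratio = (3,330 + 5,035) / 16,157 × 100 = 8,365 / 16,157 × 100 = 51.8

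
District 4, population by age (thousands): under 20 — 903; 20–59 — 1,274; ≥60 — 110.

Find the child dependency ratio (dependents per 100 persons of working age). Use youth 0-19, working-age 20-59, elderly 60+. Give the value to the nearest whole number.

Youth dependency ratio: 71

Youth dependency ratio = 903 / 1,274 × 100 = 71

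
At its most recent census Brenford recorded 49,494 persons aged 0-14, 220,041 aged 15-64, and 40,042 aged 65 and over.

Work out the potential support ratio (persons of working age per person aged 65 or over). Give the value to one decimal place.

Potential support ratio: 5.5

Potential support ratio = 220,041 / 40,042 = 5.5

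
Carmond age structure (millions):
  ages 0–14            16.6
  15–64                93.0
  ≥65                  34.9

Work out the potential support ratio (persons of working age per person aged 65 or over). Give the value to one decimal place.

Potential support ratio: 2.7

Potential support ratio = 93.0 / 34.9 = 2.7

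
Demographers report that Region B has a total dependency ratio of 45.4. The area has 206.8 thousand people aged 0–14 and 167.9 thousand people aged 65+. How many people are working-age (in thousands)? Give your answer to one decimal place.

Total dependency ratio = (youth + elderly) / working-age × 100
45.4 = (206.8 + 167.9) / W × 100
⇒ 825.3

Working-age: 825.3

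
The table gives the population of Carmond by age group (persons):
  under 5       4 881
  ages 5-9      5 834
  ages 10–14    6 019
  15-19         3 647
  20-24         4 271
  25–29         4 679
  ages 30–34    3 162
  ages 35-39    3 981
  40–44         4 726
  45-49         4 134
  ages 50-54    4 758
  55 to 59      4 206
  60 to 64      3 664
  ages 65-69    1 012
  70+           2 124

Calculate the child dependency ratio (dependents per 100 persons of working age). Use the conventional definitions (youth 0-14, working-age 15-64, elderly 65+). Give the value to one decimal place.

0–14: 4 881 + 5 834 + 6 019 = 16 734
15–64: 3 647 + 4 271 + 4 679 + 3 162 + 3 981 + 4 726 + 4 134 + 4 758 + 4 206 + 3 664 = 41 228
65+: 1 012 + 2 124 = 3 136
Youth dependency ratio = 16 734 / 41 228 × 100 = 40.6

Youth dependency ratio: 40.6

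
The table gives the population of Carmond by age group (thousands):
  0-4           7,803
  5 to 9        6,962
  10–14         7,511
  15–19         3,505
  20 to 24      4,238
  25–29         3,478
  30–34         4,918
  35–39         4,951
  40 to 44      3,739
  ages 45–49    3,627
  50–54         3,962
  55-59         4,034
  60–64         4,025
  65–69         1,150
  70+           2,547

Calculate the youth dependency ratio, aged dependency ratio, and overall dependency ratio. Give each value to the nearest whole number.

Youth dependency ratio: 55
Old-age dependency ratio: 9
Total dependency ratio: 64

0–14: 7,803 + 6,962 + 7,511 = 22,276
15–64: 3,505 + 4,238 + 3,478 + 4,918 + 4,951 + 3,739 + 3,627 + 3,962 + 4,034 + 4,025 = 40,477
65+: 1,150 + 2,547 = 3,697
Youth dependency ratio = 22,276 / 40,477 × 100 = 55
Old-age dependency ratio = 3,697 / 40,477 × 100 = 9
Total dependency ratio = (22,276 + 3,697) / 40,477 × 100 = 25,973 / 40,477 × 100 = 64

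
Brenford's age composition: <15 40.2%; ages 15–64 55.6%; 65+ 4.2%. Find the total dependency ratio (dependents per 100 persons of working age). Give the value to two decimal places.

Total dependency ratio = (40.2 + 4.2) / 55.6 × 100 = 44.4 / 55.6 × 100 = 79.86

Total dependency ratio: 79.86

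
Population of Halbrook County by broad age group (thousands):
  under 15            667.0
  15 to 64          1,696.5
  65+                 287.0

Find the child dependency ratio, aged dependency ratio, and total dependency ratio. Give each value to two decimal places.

Youth dependency ratio: 39.32
Old-age dependency ratio: 16.92
Total dependency ratio: 56.23

Youth dependency ratio = 667.0 / 1,696.5 × 100 = 39.32
Old-age dependency ratio = 287.0 / 1,696.5 × 100 = 16.92
Total dependency ratio = (667.0 + 287.0) / 1,696.5 × 100 = 954.0 / 1,696.5 × 100 = 56.23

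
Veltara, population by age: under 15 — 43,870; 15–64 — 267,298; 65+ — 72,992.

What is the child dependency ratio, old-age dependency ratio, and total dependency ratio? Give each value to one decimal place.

Youth dependency ratio: 16.4
Old-age dependency ratio: 27.3
Total dependency ratio: 43.7

Youth dependency ratio = 43,870 / 267,298 × 100 = 16.4
Old-age dependency ratio = 72,992 / 267,298 × 100 = 27.3
Total dependency ratio = (43,870 + 72,992) / 267,298 × 100 = 116,862 / 267,298 × 100 = 43.7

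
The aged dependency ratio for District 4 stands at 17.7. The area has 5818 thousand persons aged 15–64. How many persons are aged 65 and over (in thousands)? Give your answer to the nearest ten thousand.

Old-age dependency ratio = elderly / working-age × 100
17.7 = E / 5818 × 100
⇒ 1030

Aged 65 and over: 1030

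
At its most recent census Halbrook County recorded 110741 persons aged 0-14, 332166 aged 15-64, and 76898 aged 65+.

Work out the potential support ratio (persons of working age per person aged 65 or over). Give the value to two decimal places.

Potential support ratio: 4.32

Potential support ratio = 332166 / 76898 = 4.32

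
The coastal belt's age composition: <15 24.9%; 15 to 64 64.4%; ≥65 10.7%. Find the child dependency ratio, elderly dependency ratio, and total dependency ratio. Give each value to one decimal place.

Youth dependency ratio: 38.7
Old-age dependency ratio: 16.6
Total dependency ratio: 55.3

Youth dependency ratio = 24.9 / 64.4 × 100 = 38.7
Old-age dependency ratio = 10.7 / 64.4 × 100 = 16.6
Total dependency ratio = (24.9 + 10.7) / 64.4 × 100 = 35.6 / 64.4 × 100 = 55.3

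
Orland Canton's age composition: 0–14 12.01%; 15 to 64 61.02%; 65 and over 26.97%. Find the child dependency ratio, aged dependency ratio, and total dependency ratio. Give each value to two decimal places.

Youth dependency ratio: 19.68
Old-age dependency ratio: 44.20
Total dependency ratio: 63.88

Youth dependency ratio = 12.01 / 61.02 × 100 = 19.68
Old-age dependency ratio = 26.97 / 61.02 × 100 = 44.20
Total dependency ratio = (12.01 + 26.97) / 61.02 × 100 = 38.98 / 61.02 × 100 = 63.88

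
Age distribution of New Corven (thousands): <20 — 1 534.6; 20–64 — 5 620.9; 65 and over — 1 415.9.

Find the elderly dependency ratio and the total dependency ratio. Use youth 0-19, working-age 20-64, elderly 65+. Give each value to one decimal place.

Old-age dependency ratio: 25.2
Total dependency ratio: 52.5

Old-age dependency ratio = 1 415.9 / 5 620.9 × 100 = 25.2
Total dependency ratio = (1 534.6 + 1 415.9) / 5 620.9 × 100 = 2 950.5 / 5 620.9 × 100 = 52.5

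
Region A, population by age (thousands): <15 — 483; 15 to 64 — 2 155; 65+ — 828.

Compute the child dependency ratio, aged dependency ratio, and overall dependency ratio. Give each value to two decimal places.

Youth dependency ratio: 22.41
Old-age dependency ratio: 38.42
Total dependency ratio: 60.84

Youth dependency ratio = 483 / 2 155 × 100 = 22.41
Old-age dependency ratio = 828 / 2 155 × 100 = 38.42
Total dependency ratio = (483 + 828) / 2 155 × 100 = 1 311 / 2 155 × 100 = 60.84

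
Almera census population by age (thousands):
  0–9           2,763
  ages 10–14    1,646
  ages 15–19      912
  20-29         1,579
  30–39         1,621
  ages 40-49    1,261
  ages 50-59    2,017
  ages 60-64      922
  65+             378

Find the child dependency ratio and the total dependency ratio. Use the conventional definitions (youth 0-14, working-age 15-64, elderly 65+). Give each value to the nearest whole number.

Youth dependency ratio: 53
Total dependency ratio: 58

0–14: 2,763 + 1,646 = 4,409
15–64: 912 + 1,579 + 1,621 + 1,261 + 2,017 + 922 = 8,312
65+: 378
Youth dependency ratio = 4,409 / 8,312 × 100 = 53
Total dependency ratio = (4,409 + 378) / 8,312 × 100 = 4,787 / 8,312 × 100 = 58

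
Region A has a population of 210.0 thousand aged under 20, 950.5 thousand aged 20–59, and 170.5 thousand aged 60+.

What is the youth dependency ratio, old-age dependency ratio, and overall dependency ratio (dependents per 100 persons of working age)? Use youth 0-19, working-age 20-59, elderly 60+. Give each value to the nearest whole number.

Youth dependency ratio = 210.0 / 950.5 × 100 = 22
Old-age dependency ratio = 170.5 / 950.5 × 100 = 18
Total dependency ratio = (210.0 + 170.5) / 950.5 × 100 = 380.5 / 950.5 × 100 = 40

Youth dependency ratio: 22
Old-age dependency ratio: 18
Total dependency ratio: 40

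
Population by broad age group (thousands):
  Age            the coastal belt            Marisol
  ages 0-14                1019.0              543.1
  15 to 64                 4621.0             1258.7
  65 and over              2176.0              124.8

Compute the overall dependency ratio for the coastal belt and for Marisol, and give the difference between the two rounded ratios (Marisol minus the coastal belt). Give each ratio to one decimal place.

the coastal belt: 69.1
Marisol: 53.1
Difference: -16.0

the coastal belt: (1019.0 + 2176.0) / 4621.0 × 100 = 3195.0 / 4621.0 × 100 = 69.1
Marisol: (543.1 + 124.8) / 1258.7 × 100 = 667.9 / 1258.7 × 100 = 53.1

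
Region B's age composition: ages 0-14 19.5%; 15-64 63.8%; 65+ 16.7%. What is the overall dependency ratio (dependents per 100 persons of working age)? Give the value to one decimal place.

Total dependency ratio: 56.7

Total dependency ratio = (19.5 + 16.7) / 63.8 × 100 = 36.2 / 63.8 × 100 = 56.7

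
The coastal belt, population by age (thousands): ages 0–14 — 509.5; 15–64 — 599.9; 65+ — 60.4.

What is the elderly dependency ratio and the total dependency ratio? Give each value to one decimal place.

Old-age dependency ratio = 60.4 / 599.9 × 100 = 10.1
Total dependency ratio = (509.5 + 60.4) / 599.9 × 100 = 569.9 / 599.9 × 100 = 95.0

Old-age dependency ratio: 10.1
Total dependency ratio: 95.0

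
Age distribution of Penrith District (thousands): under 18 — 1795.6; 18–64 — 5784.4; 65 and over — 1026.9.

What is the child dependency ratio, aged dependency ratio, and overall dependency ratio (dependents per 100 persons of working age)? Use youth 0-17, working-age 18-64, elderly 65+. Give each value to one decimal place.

Youth dependency ratio: 31.0
Old-age dependency ratio: 17.8
Total dependency ratio: 48.8

Youth dependency ratio = 1795.6 / 5784.4 × 100 = 31.0
Old-age dependency ratio = 1026.9 / 5784.4 × 100 = 17.8
Total dependency ratio = (1795.6 + 1026.9) / 5784.4 × 100 = 2822.5 / 5784.4 × 100 = 48.8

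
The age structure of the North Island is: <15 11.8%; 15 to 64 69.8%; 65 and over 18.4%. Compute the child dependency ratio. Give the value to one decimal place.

Youth dependency ratio = 11.8 / 69.8 × 100 = 16.9

Youth dependency ratio: 16.9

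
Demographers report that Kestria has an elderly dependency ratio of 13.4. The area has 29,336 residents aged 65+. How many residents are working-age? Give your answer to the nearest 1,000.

Old-age dependency ratio = elderly / working-age × 100
13.4 = 29,336 / W × 100
⇒ 219,000

Working-age: 219,000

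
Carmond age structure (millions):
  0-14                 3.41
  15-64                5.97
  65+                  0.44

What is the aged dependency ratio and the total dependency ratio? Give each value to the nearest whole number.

Old-age dependency ratio: 7
Total dependency ratio: 64

Old-age dependency ratio = 0.44 / 5.97 × 100 = 7
Total dependency ratio = (3.41 + 0.44) / 5.97 × 100 = 3.85 / 5.97 × 100 = 64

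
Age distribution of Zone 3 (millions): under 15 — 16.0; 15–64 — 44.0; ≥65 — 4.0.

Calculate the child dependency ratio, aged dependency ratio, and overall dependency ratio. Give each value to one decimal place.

Youth dependency ratio = 16.0 / 44.0 × 100 = 36.4
Old-age dependency ratio = 4.0 / 44.0 × 100 = 9.1
Total dependency ratio = (16.0 + 4.0) / 44.0 × 100 = 20.0 / 44.0 × 100 = 45.5

Youth dependency ratio: 36.4
Old-age dependency ratio: 9.1
Total dependency ratio: 45.5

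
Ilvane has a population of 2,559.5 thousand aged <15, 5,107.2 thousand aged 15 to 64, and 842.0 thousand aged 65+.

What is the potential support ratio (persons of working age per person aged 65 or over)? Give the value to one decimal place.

Potential support ratio = 5,107.2 / 842.0 = 6.1

Potential support ratio: 6.1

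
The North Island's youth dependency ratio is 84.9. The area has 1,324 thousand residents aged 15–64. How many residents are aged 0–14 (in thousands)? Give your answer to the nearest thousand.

Youth dependency ratio = youth / working-age × 100
84.9 = Y / 1,324 × 100
⇒ 1,124

Aged 0–14: 1,124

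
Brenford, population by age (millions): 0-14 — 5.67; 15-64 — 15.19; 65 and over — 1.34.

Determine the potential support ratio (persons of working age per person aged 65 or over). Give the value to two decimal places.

Potential support ratio = 15.19 / 1.34 = 11.34

Potential support ratio: 11.34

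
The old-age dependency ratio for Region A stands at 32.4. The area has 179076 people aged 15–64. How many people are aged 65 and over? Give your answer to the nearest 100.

Aged 65 and over: 58000

Old-age dependency ratio = elderly / working-age × 100
32.4 = E / 179076 × 100
⇒ 58000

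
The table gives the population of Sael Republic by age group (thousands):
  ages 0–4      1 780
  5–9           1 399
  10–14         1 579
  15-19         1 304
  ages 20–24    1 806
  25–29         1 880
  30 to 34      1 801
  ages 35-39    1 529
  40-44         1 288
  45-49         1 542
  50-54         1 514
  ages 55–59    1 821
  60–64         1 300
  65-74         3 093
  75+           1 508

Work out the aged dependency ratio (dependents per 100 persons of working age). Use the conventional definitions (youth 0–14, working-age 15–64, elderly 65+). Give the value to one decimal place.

0–14: 1 780 + 1 399 + 1 579 = 4 758
15–64: 1 304 + 1 806 + 1 880 + 1 801 + 1 529 + 1 288 + 1 542 + 1 514 + 1 821 + 1 300 = 15 785
65+: 3 093 + 1 508 = 4 601
Old-age dependency ratio = 4 601 / 15 785 × 100 = 29.1

Old-age dependency ratio: 29.1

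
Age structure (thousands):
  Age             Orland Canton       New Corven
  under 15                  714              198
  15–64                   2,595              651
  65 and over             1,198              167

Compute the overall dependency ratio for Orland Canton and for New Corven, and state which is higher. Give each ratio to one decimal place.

Orland Canton: (714 + 1,198) / 2,595 × 100 = 1,912 / 2,595 × 100 = 73.7
New Corven: (198 + 167) / 651 × 100 = 365 / 651 × 100 = 56.1

Orland Canton: 73.7
New Corven: 56.1
Higher: Orland Canton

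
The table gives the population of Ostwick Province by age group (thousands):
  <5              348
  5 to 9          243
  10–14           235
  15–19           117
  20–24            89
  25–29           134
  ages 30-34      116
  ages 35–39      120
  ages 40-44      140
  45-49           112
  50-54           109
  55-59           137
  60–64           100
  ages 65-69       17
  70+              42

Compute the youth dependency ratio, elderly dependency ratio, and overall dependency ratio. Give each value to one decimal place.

0–14: 348 + 243 + 235 = 826
15–64: 117 + 89 + 134 + 116 + 120 + 140 + 112 + 109 + 137 + 100 = 1,174
65+: 17 + 42 = 59
Youth dependency ratio = 826 / 1,174 × 100 = 70.4
Old-age dependency ratio = 59 / 1,174 × 100 = 5.0
Total dependency ratio = (826 + 59) / 1,174 × 100 = 885 / 1,174 × 100 = 75.4

Youth dependency ratio: 70.4
Old-age dependency ratio: 5.0
Total dependency ratio: 75.4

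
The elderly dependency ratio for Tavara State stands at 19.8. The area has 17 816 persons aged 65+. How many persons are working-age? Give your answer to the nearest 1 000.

Old-age dependency ratio = elderly / working-age × 100
19.8 = 17 816 / W × 100
⇒ 90 000

Working-age: 90 000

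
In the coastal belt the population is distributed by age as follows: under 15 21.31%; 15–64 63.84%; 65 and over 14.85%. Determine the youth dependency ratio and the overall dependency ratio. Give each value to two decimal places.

Youth dependency ratio = 21.31 / 63.84 × 100 = 33.38
Total dependency ratio = (21.31 + 14.85) / 63.84 × 100 = 36.16 / 63.84 × 100 = 56.64

Youth dependency ratio: 33.38
Total dependency ratio: 56.64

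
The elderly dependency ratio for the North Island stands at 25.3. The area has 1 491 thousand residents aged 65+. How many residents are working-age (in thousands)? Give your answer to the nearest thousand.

Working-age: 5 893

Old-age dependency ratio = elderly / working-age × 100
25.3 = 1 491 / W × 100
⇒ 5 893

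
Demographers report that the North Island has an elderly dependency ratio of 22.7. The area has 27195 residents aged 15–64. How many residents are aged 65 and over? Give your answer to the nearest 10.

Old-age dependency ratio = elderly / working-age × 100
22.7 = E / 27195 × 100
⇒ 6170

Aged 65 and over: 6170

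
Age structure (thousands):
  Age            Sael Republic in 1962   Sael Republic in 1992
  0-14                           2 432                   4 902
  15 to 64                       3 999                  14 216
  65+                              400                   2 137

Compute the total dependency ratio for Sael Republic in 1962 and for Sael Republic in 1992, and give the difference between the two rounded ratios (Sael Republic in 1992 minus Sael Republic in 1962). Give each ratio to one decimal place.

Sael Republic in 1962: 70.8
Sael Republic in 1992: 49.5
Difference: -21.3

Sael Republic in 1962: (2 432 + 400) / 3 999 × 100 = 2 832 / 3 999 × 100 = 70.8
Sael Republic in 1992: (4 902 + 2 137) / 14 216 × 100 = 7 039 / 14 216 × 100 = 49.5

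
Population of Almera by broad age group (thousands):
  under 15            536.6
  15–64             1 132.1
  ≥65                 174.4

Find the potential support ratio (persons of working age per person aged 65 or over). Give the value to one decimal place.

Potential support ratio: 6.5

Potential support ratio = 1 132.1 / 174.4 = 6.5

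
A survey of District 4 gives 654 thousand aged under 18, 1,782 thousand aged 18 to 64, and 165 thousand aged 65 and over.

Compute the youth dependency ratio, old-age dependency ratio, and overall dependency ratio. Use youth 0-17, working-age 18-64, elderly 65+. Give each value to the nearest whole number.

Youth dependency ratio = 654 / 1,782 × 100 = 37
Old-age dependency ratio = 165 / 1,782 × 100 = 9
Total dependency ratio = (654 + 165) / 1,782 × 100 = 819 / 1,782 × 100 = 46

Youth dependency ratio: 37
Old-age dependency ratio: 9
Total dependency ratio: 46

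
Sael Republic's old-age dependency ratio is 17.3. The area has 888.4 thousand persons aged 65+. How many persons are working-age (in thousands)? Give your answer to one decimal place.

Old-age dependency ratio = elderly / working-age × 100
17.3 = 888.4 / W × 100
⇒ 5,135.3

Working-age: 5,135.3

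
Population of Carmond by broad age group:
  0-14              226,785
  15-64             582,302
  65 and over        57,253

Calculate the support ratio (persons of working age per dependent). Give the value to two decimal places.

Support ratio = 582,302 / (226,785 + 57,253) = 582,302 / 284,038 = 2.05

Support ratio: 2.05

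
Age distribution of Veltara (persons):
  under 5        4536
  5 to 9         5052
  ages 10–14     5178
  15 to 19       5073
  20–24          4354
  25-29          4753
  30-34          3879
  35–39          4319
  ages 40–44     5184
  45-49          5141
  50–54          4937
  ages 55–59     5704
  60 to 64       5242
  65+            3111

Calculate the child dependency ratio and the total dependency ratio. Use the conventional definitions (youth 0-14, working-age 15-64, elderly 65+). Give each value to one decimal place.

0–14: 4536 + 5052 + 5178 = 14766
15–64: 5073 + 4354 + 4753 + 3879 + 4319 + 5184 + 5141 + 4937 + 5704 + 5242 = 48586
65+: 3111
Youth dependency ratio = 14766 / 48586 × 100 = 30.4
Total dependency ratio = (14766 + 3111) / 48586 × 100 = 17877 / 48586 × 100 = 36.8

Youth dependency ratio: 30.4
Total dependency ratio: 36.8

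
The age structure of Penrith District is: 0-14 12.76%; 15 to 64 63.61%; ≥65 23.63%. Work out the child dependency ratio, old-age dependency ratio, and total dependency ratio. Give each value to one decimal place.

Youth dependency ratio: 20.1
Old-age dependency ratio: 37.1
Total dependency ratio: 57.2

Youth dependency ratio = 12.76 / 63.61 × 100 = 20.1
Old-age dependency ratio = 23.63 / 63.61 × 100 = 37.1
Total dependency ratio = (12.76 + 23.63) / 63.61 × 100 = 36.39 / 63.61 × 100 = 57.2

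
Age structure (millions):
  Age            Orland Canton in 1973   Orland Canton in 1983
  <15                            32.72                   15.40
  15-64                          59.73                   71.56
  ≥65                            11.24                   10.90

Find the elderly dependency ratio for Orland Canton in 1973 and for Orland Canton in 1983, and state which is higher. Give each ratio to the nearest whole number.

Orland Canton in 1973: 11.24 / 59.73 × 100 = 19
Orland Canton in 1983: 10.90 / 71.56 × 100 = 15

Orland Canton in 1973: 19
Orland Canton in 1983: 15
Higher: Orland Canton in 1973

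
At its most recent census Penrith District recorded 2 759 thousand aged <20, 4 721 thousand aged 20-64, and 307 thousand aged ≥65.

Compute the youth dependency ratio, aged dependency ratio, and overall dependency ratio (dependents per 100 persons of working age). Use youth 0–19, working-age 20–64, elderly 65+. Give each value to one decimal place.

Youth dependency ratio = 2 759 / 4 721 × 100 = 58.4
Old-age dependency ratio = 307 / 4 721 × 100 = 6.5
Total dependency ratio = (2 759 + 307) / 4 721 × 100 = 3 066 / 4 721 × 100 = 64.9

Youth dependency ratio: 58.4
Old-age dependency ratio: 6.5
Total dependency ratio: 64.9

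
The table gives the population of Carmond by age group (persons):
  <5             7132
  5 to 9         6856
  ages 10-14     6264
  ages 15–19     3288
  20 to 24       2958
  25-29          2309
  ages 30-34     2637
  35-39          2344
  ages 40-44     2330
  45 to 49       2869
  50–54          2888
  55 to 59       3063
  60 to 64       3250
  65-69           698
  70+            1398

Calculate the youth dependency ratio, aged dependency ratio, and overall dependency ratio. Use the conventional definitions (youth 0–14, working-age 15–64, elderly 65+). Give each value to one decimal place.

0–14: 7132 + 6856 + 6264 = 20252
15–64: 3288 + 2958 + 2309 + 2637 + 2344 + 2330 + 2869 + 2888 + 3063 + 3250 = 27936
65+: 698 + 1398 = 2096
Youth dependency ratio = 20252 / 27936 × 100 = 72.5
Old-age dependency ratio = 2096 / 27936 × 100 = 7.5
Total dependency ratio = (20252 + 2096) / 27936 × 100 = 22348 / 27936 × 100 = 80.0

Youth dependency ratio: 72.5
Old-age dependency ratio: 7.5
Total dependency ratio: 80.0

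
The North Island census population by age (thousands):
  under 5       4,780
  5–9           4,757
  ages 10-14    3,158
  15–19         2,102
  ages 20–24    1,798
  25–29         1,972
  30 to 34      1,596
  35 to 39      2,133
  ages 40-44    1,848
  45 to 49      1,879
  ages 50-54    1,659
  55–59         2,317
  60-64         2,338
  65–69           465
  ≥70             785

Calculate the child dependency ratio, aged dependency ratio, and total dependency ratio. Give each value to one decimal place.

Youth dependency ratio: 64.6
Old-age dependency ratio: 6.4
Total dependency ratio: 71.0

0–14: 4,780 + 4,757 + 3,158 = 12,695
15–64: 2,102 + 1,798 + 1,972 + 1,596 + 2,133 + 1,848 + 1,879 + 1,659 + 2,317 + 2,338 = 19,642
65+: 465 + 785 = 1,250
Youth dependency ratio = 12,695 / 19,642 × 100 = 64.6
Old-age dependency ratio = 1,250 / 19,642 × 100 = 6.4
Total dependency ratio = (12,695 + 1,250) / 19,642 × 100 = 13,945 / 19,642 × 100 = 71.0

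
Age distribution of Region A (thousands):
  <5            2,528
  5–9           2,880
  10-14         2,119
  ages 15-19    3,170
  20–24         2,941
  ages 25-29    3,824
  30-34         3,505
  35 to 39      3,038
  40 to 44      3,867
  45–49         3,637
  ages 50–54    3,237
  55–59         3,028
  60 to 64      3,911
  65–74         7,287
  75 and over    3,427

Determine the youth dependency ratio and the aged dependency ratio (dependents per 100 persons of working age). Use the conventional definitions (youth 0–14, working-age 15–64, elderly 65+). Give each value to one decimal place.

0–14: 2,528 + 2,880 + 2,119 = 7,527
15–64: 3,170 + 2,941 + 3,824 + 3,505 + 3,038 + 3,867 + 3,637 + 3,237 + 3,028 + 3,911 = 34,158
65+: 7,287 + 3,427 = 10,714
Youth dependency ratio = 7,527 / 34,158 × 100 = 22.0
Old-age dependency ratio = 10,714 / 34,158 × 100 = 31.4

Youth dependency ratio: 22.0
Old-age dependency ratio: 31.4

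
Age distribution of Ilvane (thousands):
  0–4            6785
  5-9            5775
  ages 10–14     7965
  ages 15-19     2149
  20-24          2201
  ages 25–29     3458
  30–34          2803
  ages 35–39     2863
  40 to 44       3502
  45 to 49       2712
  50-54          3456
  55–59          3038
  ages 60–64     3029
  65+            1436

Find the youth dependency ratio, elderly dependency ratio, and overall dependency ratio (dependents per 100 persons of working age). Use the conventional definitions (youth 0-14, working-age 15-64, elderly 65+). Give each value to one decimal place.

0–14: 6785 + 5775 + 7965 = 20525
15–64: 2149 + 2201 + 3458 + 2803 + 2863 + 3502 + 2712 + 3456 + 3038 + 3029 = 29211
65+: 1436
Youth dependency ratio = 20525 / 29211 × 100 = 70.3
Old-age dependency ratio = 1436 / 29211 × 100 = 4.9
Total dependency ratio = (20525 + 1436) / 29211 × 100 = 21961 / 29211 × 100 = 75.2

Youth dependency ratio: 70.3
Old-age dependency ratio: 4.9
Total dependency ratio: 75.2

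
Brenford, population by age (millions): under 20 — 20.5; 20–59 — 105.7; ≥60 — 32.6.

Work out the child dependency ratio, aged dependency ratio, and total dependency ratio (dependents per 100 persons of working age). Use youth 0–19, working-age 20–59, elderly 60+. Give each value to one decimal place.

Youth dependency ratio = 20.5 / 105.7 × 100 = 19.4
Old-age dependency ratio = 32.6 / 105.7 × 100 = 30.8
Total dependency ratio = (20.5 + 32.6) / 105.7 × 100 = 53.1 / 105.7 × 100 = 50.2

Youth dependency ratio: 19.4
Old-age dependency ratio: 30.8
Total dependency ratio: 50.2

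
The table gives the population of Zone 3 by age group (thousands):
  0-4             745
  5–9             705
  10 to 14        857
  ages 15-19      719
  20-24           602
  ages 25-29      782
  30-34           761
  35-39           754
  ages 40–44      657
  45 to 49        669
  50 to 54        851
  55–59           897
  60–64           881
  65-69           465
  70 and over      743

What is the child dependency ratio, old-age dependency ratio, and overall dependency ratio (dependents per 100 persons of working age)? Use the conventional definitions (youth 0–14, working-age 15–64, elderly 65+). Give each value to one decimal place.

0–14: 745 + 705 + 857 = 2,307
15–64: 719 + 602 + 782 + 761 + 754 + 657 + 669 + 851 + 897 + 881 = 7,573
65+: 465 + 743 = 1,208
Youth dependency ratio = 2,307 / 7,573 × 100 = 30.5
Old-age dependency ratio = 1,208 / 7,573 × 100 = 16.0
Total dependency ratio = (2,307 + 1,208) / 7,573 × 100 = 3,515 / 7,573 × 100 = 46.4

Youth dependency ratio: 30.5
Old-age dependency ratio: 16.0
Total dependency ratio: 46.4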